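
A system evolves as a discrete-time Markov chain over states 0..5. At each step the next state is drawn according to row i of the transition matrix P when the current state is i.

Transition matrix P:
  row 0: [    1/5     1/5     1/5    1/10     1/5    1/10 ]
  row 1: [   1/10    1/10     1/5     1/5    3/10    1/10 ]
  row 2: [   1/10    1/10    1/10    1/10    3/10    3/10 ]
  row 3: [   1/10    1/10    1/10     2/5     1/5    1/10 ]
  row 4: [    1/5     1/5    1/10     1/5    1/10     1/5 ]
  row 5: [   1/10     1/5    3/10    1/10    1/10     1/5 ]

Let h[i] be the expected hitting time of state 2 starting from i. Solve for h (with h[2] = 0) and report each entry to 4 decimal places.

First-step conditioning: h[2] = 0; for i ≠ 2, h[i] = 1 + Σ_k P[i][k]·h[k].
  h[0] = 1 + 1/5·h[0] + 1/5·h[1] + 1/10·h[3] + 1/5·h[4] + 1/10·h[5]
  h[1] = 1 + 1/10·h[0] + 1/10·h[1] + 1/5·h[3] + 3/10·h[4] + 1/10·h[5]
  h[3] = 1 + 1/10·h[0] + 1/10·h[1] + 2/5·h[3] + 1/5·h[4] + 1/10·h[5]
  h[4] = 1 + 1/5·h[0] + 1/5·h[1] + 1/5·h[3] + 1/10·h[4] + 1/5·h[5]
  h[5] = 1 + 1/10·h[0] + 1/5·h[1] + 1/10·h[3] + 1/10·h[4] + 1/5·h[5]
Solving the 5×5 linear system over states ≠ 2 gives exactly h = [13015/2283, 4430/761, 0, 4945/761, 4740/761, 11435/2283] (h[2] = 0 is the target).

h = [5.7008, 5.8213, 0.0000, 6.4980, 6.2286, 5.0088]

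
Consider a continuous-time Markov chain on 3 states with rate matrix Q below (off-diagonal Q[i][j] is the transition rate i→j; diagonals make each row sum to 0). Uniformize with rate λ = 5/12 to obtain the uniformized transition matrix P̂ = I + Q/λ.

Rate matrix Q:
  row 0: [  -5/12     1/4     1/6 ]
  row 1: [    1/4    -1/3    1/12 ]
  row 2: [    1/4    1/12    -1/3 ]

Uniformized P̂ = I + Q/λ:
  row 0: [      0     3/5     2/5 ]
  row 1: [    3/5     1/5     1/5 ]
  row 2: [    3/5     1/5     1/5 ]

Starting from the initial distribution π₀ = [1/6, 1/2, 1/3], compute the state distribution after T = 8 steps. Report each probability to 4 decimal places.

π = [0.3715, 0.3523, 0.2762]

t=0: π = [0.1667, 0.5000, 0.3333]
t=1: π = [0.5000, 0.2667, 0.2333]
t=2: π = [0.3000, 0.4000, 0.3000]
t=3: π = [0.4200, 0.3200, 0.2600]
t=4: π = [0.3480, 0.3680, 0.2840]
t=5: π = [0.3912, 0.3392, 0.2696]
t=6: π = [0.3653, 0.3565, 0.2782]
t=7: π = [0.3808, 0.3461, 0.2731]
t=8: π = [0.3715, 0.3523, 0.2762]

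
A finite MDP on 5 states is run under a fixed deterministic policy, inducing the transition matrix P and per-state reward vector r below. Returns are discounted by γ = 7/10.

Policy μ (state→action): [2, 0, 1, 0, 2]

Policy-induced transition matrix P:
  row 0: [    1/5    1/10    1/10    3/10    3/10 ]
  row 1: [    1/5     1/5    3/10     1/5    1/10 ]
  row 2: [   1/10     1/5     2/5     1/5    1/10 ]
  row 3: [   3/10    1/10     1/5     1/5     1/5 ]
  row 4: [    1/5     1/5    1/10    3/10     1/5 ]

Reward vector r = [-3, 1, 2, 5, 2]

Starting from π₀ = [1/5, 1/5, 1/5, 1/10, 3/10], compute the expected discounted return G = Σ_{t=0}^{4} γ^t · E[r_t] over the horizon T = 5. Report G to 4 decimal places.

G = 3.8979

t=0: π = [0.2000, 0.2000, 0.2000, 0.1000, 0.3000], E[r] = 1.1000, γ^t·E[r] = 1.100000, running G = 1.100000
t=1: π = [0.1900, 0.1700, 0.2100, 0.2500, 0.1800], E[r] = 1.6300, γ^t·E[r] = 1.141000, running G = 2.241000
t=2: π = [0.2040, 0.1560, 0.2220, 0.2370, 0.1810], E[r] = 1.5350, γ^t·E[r] = 0.752150, running G = 2.993150
t=3: π = [0.2015, 0.1559, 0.2215, 0.2385, 0.1826], E[r] = 1.5521, γ^t·E[r] = 0.532370, running G = 3.525520
t=4: π = [0.2017, 0.1560, 0.2215, 0.2384, 0.1824], E[r] = 1.5507, γ^t·E[r] = 0.372330, running G = 3.897851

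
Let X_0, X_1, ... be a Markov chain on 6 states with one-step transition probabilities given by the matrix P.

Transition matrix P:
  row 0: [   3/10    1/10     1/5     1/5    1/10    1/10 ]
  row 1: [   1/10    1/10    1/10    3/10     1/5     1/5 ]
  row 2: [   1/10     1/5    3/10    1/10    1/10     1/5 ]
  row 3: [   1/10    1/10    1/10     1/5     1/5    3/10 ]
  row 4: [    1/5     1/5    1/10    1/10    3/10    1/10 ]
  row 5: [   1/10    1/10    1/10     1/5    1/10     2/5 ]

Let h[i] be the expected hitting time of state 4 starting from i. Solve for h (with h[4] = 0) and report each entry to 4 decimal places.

h = [7.6242, 6.7866, 7.6159, 6.8629, 0.0000, 7.6254]

First-step conditioning: h[4] = 0; for i ≠ 4, h[i] = 1 + Σ_k P[i][k]·h[k].
  h[0] = 1 + 3/10·h[0] + 1/10·h[1] + 1/5·h[2] + 1/5·h[3] + 1/10·h[5]
  h[1] = 1 + 1/10·h[0] + 1/10·h[1] + 1/10·h[2] + 3/10·h[3] + 1/5·h[5]
  h[2] = 1 + 1/10·h[0] + 1/5·h[1] + 3/10·h[2] + 1/10·h[3] + 1/5·h[5]
  h[3] = 1 + 1/10·h[0] + 1/10·h[1] + 1/10·h[2] + 1/5·h[3] + 3/10·h[5]
  h[5] = 1 + 1/10·h[0] + 1/10·h[1] + 1/10·h[2] + 1/5·h[3] + 2/5·h[5]
Solving the 5×5 linear system over states ≠ 4 gives exactly h = [63990/8393, 56960/8393, 63920/8393, 57600/8393, 0, 64000/8393] (h[4] = 0 is the target).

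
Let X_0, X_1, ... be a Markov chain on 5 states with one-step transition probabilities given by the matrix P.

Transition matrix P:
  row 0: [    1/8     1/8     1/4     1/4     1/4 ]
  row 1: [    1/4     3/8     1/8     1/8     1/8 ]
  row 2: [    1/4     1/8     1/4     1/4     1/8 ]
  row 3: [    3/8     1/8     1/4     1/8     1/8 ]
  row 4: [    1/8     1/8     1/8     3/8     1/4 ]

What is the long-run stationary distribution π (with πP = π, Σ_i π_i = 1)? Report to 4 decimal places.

π = [0.2275, 0.1667, 0.2072, 0.2232, 0.1754]

Balance equations π_j = Σ_i π_i·P[i][j]:
  π_0 = 1/8·π_0 + 1/4·π_1 + 1/4·π_2 + 3/8·π_3 + 1/8·π_4
  π_1 = 1/8·π_0 + 3/8·π_1 + 1/8·π_2 + 1/8·π_3 + 1/8·π_4
  π_2 = 1/4·π_0 + 1/8·π_1 + 1/4·π_2 + 1/4·π_3 + 1/8·π_4
  π_3 = 1/4·π_0 + 1/8·π_1 + 1/4·π_2 + 1/8·π_3 + 3/8·π_4
  normalize: π_0 + π_1 + π_2 + π_3 + π_4 = 1
Solving the linear system gives exactly π = [157/690, 1/6, 143/690, 77/345, 121/690].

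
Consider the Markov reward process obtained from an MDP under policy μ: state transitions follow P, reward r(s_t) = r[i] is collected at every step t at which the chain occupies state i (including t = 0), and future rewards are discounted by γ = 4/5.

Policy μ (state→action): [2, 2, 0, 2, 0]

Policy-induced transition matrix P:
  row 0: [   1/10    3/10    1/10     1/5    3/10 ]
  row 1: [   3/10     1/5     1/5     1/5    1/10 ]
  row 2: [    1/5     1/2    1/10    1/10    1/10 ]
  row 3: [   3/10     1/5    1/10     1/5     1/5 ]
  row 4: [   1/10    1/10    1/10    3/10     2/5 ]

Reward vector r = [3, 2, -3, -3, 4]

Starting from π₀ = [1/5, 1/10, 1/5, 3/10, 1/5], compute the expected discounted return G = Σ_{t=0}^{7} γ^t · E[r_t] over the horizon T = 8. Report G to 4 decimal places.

t=0: π = [0.2000, 0.1000, 0.2000, 0.3000, 0.2000], E[r] = 0.1000, γ^t·E[r] = 0.100000, running G = 0.100000
t=1: π = [0.2000, 0.2600, 0.1100, 0.2000, 0.2300], E[r] = 1.1100, γ^t·E[r] = 0.888000, running G = 0.988000
t=2: π = [0.2030, 0.2300, 0.1260, 0.2120, 0.2290], E[r] = 0.9710, γ^t·E[r] = 0.621440, running G = 1.609440
t=3: π = [0.2010, 0.2352, 0.1230, 0.2103, 0.2305], E[r] = 0.9955, γ^t·E[r] = 0.509696, running G = 2.119136
t=4: π = [0.2014, 0.2340, 0.1235, 0.2108, 0.2304], E[r] = 0.9908, γ^t·E[r] = 0.405836, running G = 2.524972
t=5: π = [0.2013, 0.2342, 0.1234, 0.2107, 0.2305], E[r] = 0.9918, γ^t·E[r] = 0.325001, running G = 2.849973
t=6: π = [0.2013, 0.2341, 0.1234, 0.2107, 0.2305], E[r] = 0.9916, γ^t·E[r] = 0.259949, running G = 3.109922
t=7: π = [0.2013, 0.2341, 0.1234, 0.2107, 0.2305], E[r] = 0.9917, γ^t·E[r] = 0.207969, running G = 3.317891

G = 3.3179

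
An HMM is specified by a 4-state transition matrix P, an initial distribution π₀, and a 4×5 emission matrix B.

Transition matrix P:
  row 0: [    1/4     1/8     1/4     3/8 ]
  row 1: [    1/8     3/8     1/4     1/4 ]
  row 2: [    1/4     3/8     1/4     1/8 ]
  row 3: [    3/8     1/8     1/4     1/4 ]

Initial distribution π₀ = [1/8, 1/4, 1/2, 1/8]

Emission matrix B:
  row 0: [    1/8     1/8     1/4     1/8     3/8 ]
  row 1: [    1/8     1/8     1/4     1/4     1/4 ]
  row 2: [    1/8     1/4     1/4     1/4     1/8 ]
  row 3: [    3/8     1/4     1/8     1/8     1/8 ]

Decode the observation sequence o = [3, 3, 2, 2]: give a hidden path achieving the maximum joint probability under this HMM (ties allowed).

t=0: δ = [1.562e-02, 6.250e-02, 1.250e-01, 1.562e-02]  (obs o_0=3)
t=1: δ = [3.906e-03, 1.172e-02, 7.812e-03, 1.953e-03]  ψ = [2, 2, 2, 1]  (obs o_1=3)
t=2: δ = [4.883e-04, 1.099e-03, 7.324e-04, 3.662e-04]  ψ = [2, 1, 1, 1]  (obs o_2=2)
t=3: δ = [4.578e-05, 1.030e-04, 6.866e-05, 3.433e-05]  ψ = [2, 1, 1, 1]  (obs o_3=2)
backtrack: best end state = 1; path = [2, 1, 1, 1]

path = [2, 1, 1, 1]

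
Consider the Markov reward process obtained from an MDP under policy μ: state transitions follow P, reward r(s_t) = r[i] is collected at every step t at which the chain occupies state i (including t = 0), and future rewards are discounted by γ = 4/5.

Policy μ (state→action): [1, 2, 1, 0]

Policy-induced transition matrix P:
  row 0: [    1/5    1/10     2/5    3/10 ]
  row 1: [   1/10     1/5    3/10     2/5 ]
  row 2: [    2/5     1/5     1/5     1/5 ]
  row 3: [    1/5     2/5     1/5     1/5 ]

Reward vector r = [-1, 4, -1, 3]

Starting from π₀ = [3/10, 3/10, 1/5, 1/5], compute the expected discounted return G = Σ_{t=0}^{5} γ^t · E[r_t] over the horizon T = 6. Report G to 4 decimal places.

G = 4.5965

t=0: π = [0.3000, 0.3000, 0.2000, 0.2000], E[r] = 1.3000, γ^t·E[r] = 1.300000, running G = 1.300000
t=1: π = [0.2100, 0.2100, 0.2900, 0.2900], E[r] = 1.2100, γ^t·E[r] = 0.968000, running G = 2.268000
t=2: π = [0.2370, 0.2370, 0.2630, 0.2630], E[r] = 1.2370, γ^t·E[r] = 0.791680, running G = 3.059680
t=3: π = [0.2289, 0.2289, 0.2711, 0.2711], E[r] = 1.2289, γ^t·E[r] = 0.629197, running G = 3.688877
t=4: π = [0.2313, 0.2313, 0.2687, 0.2687], E[r] = 1.2313, γ^t·E[r] = 0.504353, running G = 4.193230
t=5: π = [0.2306, 0.2306, 0.2694, 0.2694], E[r] = 1.2306, γ^t·E[r] = 0.403243, running G = 4.596473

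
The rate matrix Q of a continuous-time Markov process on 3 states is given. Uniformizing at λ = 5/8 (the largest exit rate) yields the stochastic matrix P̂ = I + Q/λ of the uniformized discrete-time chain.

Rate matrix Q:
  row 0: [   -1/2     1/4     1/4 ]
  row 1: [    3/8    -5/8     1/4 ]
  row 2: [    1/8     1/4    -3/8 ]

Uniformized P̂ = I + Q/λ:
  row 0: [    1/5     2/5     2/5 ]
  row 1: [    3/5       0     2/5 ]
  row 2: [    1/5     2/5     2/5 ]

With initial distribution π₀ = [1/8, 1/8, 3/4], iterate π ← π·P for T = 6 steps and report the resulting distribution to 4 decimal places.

t=0: π = [0.1250, 0.1250, 0.7500]
t=1: π = [0.2500, 0.3500, 0.4000]
t=2: π = [0.3400, 0.2600, 0.4000]
t=3: π = [0.3040, 0.2960, 0.4000]
t=4: π = [0.3184, 0.2816, 0.4000]
t=5: π = [0.3126, 0.2874, 0.4000]
t=6: π = [0.3149, 0.2851, 0.4000]

π = [0.3149, 0.2851, 0.4000]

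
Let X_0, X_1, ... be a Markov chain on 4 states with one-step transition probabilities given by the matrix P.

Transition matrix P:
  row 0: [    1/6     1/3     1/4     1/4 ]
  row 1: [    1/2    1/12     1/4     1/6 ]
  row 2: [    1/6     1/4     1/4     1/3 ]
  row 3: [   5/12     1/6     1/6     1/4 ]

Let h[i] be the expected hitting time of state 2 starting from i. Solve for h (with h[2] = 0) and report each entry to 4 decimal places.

h = [4.3327, 4.3083, 0.0000, 4.6978]

First-step conditioning: h[2] = 0; for i ≠ 2, h[i] = 1 + Σ_k P[i][k]·h[k].
  h[0] = 1 + 1/6·h[0] + 1/3·h[1] + 1/4·h[3]
  h[1] = 1 + 1/2·h[0] + 1/12·h[1] + 1/6·h[3]
  h[3] = 1 + 5/12·h[0] + 1/6·h[1] + 1/4·h[3]
Solving the 3×3 linear system over states ≠ 2 gives exactly h = [2136/493, 2124/493, 0, 2316/493] (h[2] = 0 is the target).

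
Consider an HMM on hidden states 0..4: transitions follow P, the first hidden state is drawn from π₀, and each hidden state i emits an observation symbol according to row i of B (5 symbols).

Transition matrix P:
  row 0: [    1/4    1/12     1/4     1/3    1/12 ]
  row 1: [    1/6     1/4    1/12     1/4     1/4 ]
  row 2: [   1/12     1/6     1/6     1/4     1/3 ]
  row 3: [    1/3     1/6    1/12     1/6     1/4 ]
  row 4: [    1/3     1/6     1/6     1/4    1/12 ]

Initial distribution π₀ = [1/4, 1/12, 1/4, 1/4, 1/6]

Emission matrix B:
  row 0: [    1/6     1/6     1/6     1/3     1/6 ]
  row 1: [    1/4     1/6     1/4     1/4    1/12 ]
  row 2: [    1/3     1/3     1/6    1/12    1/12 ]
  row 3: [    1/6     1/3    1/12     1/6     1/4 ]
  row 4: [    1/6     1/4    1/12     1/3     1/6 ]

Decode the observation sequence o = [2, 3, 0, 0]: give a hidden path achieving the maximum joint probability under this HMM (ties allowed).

t=0: δ = [4.167e-02, 2.083e-02, 4.167e-02, 2.083e-02, 1.389e-02]  (obs o_0=2)
t=1: δ = [3.472e-03, 1.736e-03, 8.681e-04, 2.315e-03, 4.630e-03]  ψ = [0, 2, 0, 0, 2]  (obs o_1=3)
t=2: δ = [2.572e-04, 1.929e-04, 2.894e-04, 1.929e-04, 9.645e-05]  ψ = [4, 4, 0, 0, 3]  (obs o_2=0)
t=3: δ = [1.072e-05, 1.206e-05, 2.143e-05, 1.429e-05, 1.608e-05]  ψ = [0, 1, 0, 0, 2]  (obs o_3=0)
backtrack: best end state = 2; path = [2, 4, 0, 2]

path = [2, 4, 0, 2]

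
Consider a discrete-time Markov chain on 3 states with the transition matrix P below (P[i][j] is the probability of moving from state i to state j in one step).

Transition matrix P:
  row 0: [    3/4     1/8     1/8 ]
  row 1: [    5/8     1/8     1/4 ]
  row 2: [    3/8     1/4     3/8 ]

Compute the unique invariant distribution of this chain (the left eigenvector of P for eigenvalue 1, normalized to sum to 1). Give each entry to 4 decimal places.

π = [0.6596, 0.1489, 0.1915]

Balance equations π_j = Σ_i π_i·P[i][j]:
  π_0 = 3/4·π_0 + 5/8·π_1 + 3/8·π_2
  π_1 = 1/8·π_0 + 1/8·π_1 + 1/4·π_2
  normalize: π_0 + π_1 + π_2 = 1
Solving the linear system gives exactly π = [31/47, 7/47, 9/47].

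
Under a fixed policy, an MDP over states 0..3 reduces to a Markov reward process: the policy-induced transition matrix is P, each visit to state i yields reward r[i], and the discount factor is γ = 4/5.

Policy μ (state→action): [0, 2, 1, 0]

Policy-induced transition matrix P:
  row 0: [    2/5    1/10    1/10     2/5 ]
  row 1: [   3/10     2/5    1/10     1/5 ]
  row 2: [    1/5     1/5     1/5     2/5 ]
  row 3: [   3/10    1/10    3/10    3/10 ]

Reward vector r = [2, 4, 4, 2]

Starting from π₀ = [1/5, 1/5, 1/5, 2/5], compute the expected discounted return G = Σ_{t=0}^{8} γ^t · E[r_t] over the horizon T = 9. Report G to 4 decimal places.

t=0: π = [0.2000, 0.2000, 0.2000, 0.4000], E[r] = 2.8000, γ^t·E[r] = 2.800000, running G = 2.800000
t=1: π = [0.3000, 0.1800, 0.2000, 0.3200], E[r] = 2.7600, γ^t·E[r] = 2.208000, running G = 5.008000
t=2: π = [0.3100, 0.1740, 0.1840, 0.3320], E[r] = 2.7160, γ^t·E[r] = 1.738240, running G = 6.746240
t=3: π = [0.3126, 0.1706, 0.1848, 0.3320], E[r] = 2.7108, γ^t·E[r] = 1.387930, running G = 8.134170
t=4: π = [0.3128, 0.1697, 0.1849, 0.3327], E[r] = 2.7091, γ^t·E[r] = 1.109639, running G = 9.243809
t=5: π = [0.3128, 0.1694, 0.1850, 0.3328], E[r] = 2.7088, γ^t·E[r] = 0.887626, running G = 10.131435
t=6: π = [0.3128, 0.1693, 0.1851, 0.3328], E[r] = 2.7088, γ^t·E[r] = 0.710085, running G = 10.841520
t=7: π = [0.3128, 0.1693, 0.1851, 0.3329], E[r] = 2.7088, γ^t·E[r] = 0.568067, running G = 11.409587
t=8: π = [0.3128, 0.1693, 0.1851, 0.3329], E[r] = 2.7088, γ^t·E[r] = 0.454453, running G = 11.864040

G = 11.8640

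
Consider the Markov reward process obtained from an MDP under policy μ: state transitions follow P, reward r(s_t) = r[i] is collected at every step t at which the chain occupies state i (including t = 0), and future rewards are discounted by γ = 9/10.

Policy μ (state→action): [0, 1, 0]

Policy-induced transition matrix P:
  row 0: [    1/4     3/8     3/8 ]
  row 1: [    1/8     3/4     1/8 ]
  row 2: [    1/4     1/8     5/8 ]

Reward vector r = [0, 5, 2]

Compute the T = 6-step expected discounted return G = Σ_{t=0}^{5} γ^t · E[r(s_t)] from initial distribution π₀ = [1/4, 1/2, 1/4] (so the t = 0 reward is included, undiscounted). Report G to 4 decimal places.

t=0: π = [0.2500, 0.5000, 0.2500], E[r] = 3.0000, γ^t·E[r] = 3.000000, running G = 3.000000
t=1: π = [0.1875, 0.5000, 0.3125], E[r] = 3.1250, γ^t·E[r] = 2.812500, running G = 5.812500
t=2: π = [0.1875, 0.4844, 0.3281], E[r] = 3.0781, γ^t·E[r] = 2.493281, running G = 8.305781
t=3: π = [0.1895, 0.4746, 0.3359], E[r] = 3.0449, γ^t·E[r] = 2.219748, running G = 10.525529
t=4: π = [0.1907, 0.4690, 0.3403], E[r] = 3.0256, γ^t·E[r] = 1.985119, running G = 12.510648
t=5: π = [0.1914, 0.4658, 0.3428], E[r] = 3.0146, γ^t·E[r] = 1.780102, running G = 14.290750

G = 14.2908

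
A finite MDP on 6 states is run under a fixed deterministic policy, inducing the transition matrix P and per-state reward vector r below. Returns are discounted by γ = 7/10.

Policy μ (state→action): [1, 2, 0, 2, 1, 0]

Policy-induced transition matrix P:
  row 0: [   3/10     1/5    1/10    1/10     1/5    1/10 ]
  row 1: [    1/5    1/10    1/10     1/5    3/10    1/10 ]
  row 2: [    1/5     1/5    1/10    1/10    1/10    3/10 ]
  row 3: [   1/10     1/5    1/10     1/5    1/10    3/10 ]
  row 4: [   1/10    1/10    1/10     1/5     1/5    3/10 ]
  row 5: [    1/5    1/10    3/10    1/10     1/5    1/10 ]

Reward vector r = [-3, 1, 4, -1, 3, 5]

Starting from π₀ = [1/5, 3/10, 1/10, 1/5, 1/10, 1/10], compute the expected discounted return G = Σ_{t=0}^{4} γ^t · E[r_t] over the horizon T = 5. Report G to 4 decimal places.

t=0: π = [0.2000, 0.3000, 0.1000, 0.2000, 0.1000, 0.1000], E[r] = 0.7000, γ^t·E[r] = 0.700000, running G = 0.700000
t=1: π = [0.1900, 0.1500, 0.1200, 0.1600, 0.2000, 0.1800], E[r] = 1.4000, γ^t·E[r] = 0.980000, running G = 1.680000
t=2: π = [0.1830, 0.1470, 0.1360, 0.1510, 0.1870, 0.1960], E[r] = 1.5320, γ^t·E[r] = 0.750680, running G = 2.430680
t=3: π = [0.1845, 0.1470, 0.1392, 0.1485, 0.1860, 0.1948], E[r] = 1.5338, γ^t·E[r] = 0.526093, running G = 2.956773
t=4: π = [0.1850, 0.1472, 0.1390, 0.1482, 0.1859, 0.1947], E[r] = 1.5314, γ^t·E[r] = 0.367689, running G = 3.324463

G = 3.3245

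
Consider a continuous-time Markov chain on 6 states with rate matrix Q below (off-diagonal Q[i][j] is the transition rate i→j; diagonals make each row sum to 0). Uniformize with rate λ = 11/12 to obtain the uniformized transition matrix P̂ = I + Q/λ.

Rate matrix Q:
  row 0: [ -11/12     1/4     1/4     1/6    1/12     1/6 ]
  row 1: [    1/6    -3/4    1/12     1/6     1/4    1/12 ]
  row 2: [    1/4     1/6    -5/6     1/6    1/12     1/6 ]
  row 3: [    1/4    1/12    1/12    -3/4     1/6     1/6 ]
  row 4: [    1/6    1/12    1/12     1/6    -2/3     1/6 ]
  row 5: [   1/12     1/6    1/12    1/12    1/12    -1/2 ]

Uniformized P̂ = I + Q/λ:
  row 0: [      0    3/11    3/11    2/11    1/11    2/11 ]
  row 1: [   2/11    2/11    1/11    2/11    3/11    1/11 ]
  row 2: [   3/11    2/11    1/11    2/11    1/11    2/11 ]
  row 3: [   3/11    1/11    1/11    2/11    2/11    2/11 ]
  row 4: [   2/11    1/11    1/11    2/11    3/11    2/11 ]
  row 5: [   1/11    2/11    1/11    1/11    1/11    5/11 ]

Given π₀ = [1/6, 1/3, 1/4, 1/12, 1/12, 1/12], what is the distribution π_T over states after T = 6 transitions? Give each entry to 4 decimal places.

t=0: π = [0.1667, 0.3333, 0.2500, 0.0833, 0.0833, 0.0833]
t=1: π = [0.1742, 0.1818, 0.1212, 0.1742, 0.1742, 0.1742]
t=2: π = [0.1612, 0.1660, 0.1226, 0.1660, 0.1715, 0.2128]
t=3: π = [0.1594, 0.1658, 0.1202, 0.1625, 0.1674, 0.2248]
t=4: π = [0.1581, 0.1663, 0.1199, 0.1614, 0.1663, 0.2280]
t=5: π = [0.1579, 0.1664, 0.1197, 0.1611, 0.1660, 0.2289]
t=6: π = [0.1578, 0.1664, 0.1196, 0.1610, 0.1660, 0.2291]

π = [0.1578, 0.1664, 0.1196, 0.1610, 0.1660, 0.2291]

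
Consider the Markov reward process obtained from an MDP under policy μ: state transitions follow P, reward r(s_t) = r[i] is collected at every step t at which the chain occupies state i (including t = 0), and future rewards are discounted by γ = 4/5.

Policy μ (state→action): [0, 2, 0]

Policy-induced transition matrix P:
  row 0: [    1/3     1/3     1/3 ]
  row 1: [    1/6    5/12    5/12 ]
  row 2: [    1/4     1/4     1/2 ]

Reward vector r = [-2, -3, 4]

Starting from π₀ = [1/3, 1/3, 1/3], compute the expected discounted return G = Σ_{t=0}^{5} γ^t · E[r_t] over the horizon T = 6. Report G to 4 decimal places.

t=0: π = [0.3333, 0.3333, 0.3333], E[r] = -0.3333, γ^t·E[r] = -0.333333, running G = -0.333333
t=1: π = [0.2500, 0.3333, 0.4167], E[r] = 0.1667, γ^t·E[r] = 0.133333, running G = -0.200000
t=2: π = [0.2431, 0.3264, 0.4306], E[r] = 0.2569, γ^t·E[r] = 0.164444, running G = -0.035556
t=3: π = [0.2431, 0.3247, 0.4323], E[r] = 0.2691, γ^t·E[r] = 0.137778, running G = 0.102222
t=4: π = [0.2432, 0.3244, 0.4324], E[r] = 0.2703, γ^t·E[r] = 0.110696, running G = 0.212919
t=5: π = [0.2432, 0.3243, 0.4324], E[r] = 0.2703, γ^t·E[r] = 0.088569, running G = 0.301487

G = 0.3015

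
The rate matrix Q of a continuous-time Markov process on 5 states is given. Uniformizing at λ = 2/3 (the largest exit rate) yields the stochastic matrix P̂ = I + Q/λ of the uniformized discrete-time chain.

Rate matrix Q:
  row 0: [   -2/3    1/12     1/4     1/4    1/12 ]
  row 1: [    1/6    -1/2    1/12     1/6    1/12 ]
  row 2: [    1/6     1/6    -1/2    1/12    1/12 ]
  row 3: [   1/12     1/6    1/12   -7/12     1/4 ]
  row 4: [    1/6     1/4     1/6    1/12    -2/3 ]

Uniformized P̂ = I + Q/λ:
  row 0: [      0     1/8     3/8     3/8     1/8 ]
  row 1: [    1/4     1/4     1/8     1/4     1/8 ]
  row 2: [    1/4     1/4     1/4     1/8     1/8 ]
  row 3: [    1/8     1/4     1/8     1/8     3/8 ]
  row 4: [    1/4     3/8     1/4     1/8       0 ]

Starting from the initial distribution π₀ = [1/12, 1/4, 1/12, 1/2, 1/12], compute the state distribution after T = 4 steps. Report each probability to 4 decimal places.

π = [0.1798, 0.2473, 0.2163, 0.2002, 0.1564]

t=0: π = [0.0833, 0.2500, 0.0833, 0.5000, 0.0833]
t=1: π = [0.1667, 0.2500, 0.1667, 0.1771, 0.2396]
t=2: π = [0.1862, 0.2591, 0.2174, 0.1979, 0.1393]
t=3: π = [0.1787, 0.2441, 0.2161, 0.2039, 0.1571]
t=4: π = [0.1798, 0.2473, 0.2163, 0.2002, 0.1564]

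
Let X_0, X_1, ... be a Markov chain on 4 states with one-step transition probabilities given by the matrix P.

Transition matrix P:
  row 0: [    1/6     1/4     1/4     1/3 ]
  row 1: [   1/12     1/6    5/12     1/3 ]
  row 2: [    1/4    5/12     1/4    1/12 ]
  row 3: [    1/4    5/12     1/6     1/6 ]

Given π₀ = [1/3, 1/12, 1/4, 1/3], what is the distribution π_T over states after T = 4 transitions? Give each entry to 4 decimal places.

t=0: π = [0.3333, 0.0833, 0.2500, 0.3333]
t=1: π = [0.2083, 0.3403, 0.2361, 0.2153]
t=2: π = [0.1759, 0.2969, 0.2888, 0.2384]
t=3: π = [0.1859, 0.3131, 0.2796, 0.2214]
t=4: π = [0.1823, 0.3074, 0.2837, 0.2265]

π = [0.1823, 0.3074, 0.2837, 0.2265]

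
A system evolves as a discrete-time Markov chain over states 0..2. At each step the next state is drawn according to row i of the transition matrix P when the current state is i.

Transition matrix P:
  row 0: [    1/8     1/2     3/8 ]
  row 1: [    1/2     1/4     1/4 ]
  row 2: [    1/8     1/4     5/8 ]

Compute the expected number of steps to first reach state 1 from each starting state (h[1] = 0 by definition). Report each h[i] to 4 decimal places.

First-step conditioning: h[1] = 0; for i ≠ 1, h[i] = 1 + Σ_k P[i][k]·h[k].
  h[0] = 1 + 1/8·h[0] + 3/8·h[2]
  h[2] = 1 + 1/8·h[0] + 5/8·h[2]
Solving the 2×2 linear system over states ≠ 1 gives exactly h = [8/3, 0, 32/9] (h[1] = 0 is the target).

h = [2.6667, 0.0000, 3.5556]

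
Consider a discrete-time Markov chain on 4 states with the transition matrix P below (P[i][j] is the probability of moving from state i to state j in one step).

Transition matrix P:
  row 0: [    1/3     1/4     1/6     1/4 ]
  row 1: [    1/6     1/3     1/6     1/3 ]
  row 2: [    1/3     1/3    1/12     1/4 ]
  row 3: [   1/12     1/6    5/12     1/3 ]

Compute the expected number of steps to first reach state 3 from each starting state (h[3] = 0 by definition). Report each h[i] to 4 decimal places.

First-step conditioning: h[3] = 0; for i ≠ 3, h[i] = 1 + Σ_k P[i][k]·h[k].
  h[0] = 1 + 1/3·h[0] + 1/4·h[1] + 1/6·h[2]
  h[1] = 1 + 1/6·h[0] + 1/3·h[1] + 1/6·h[2]
  h[2] = 1 + 1/3·h[0] + 1/3·h[1] + 1/12·h[2]
Solving the 3×3 linear system over states ≠ 3 gives exactly h = [858/235, 156/47, 852/235, 0] (h[3] = 0 is the target).

h = [3.6511, 3.3191, 3.6255, 0.0000]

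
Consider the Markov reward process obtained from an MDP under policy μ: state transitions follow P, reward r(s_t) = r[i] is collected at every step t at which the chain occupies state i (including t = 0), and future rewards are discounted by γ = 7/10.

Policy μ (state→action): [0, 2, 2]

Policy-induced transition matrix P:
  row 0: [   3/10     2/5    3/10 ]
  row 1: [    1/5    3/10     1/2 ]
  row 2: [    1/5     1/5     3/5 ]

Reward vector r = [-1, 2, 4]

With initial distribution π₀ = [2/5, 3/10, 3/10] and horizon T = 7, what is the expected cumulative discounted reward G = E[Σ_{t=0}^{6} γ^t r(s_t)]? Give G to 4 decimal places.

G = 6.1006

t=0: π = [0.4000, 0.3000, 0.3000], E[r] = 1.4000, γ^t·E[r] = 1.400000, running G = 1.400000
t=1: π = [0.2400, 0.3100, 0.4500], E[r] = 2.1800, γ^t·E[r] = 1.526000, running G = 2.926000
t=2: π = [0.2240, 0.2790, 0.4970], E[r] = 2.3220, γ^t·E[r] = 1.137780, running G = 4.063780
t=3: π = [0.2224, 0.2727, 0.5049], E[r] = 2.3426, γ^t·E[r] = 0.803512, running G = 4.867292
t=4: π = [0.2222, 0.2718, 0.5060], E[r] = 2.3453, γ^t·E[r] = 0.563107, running G = 5.430398
t=5: π = [0.2222, 0.2716, 0.5062], E[r] = 2.3456, γ^t·E[r] = 0.394231, running G = 5.824629
t=6: π = [0.2222, 0.2716, 0.5062], E[r] = 2.3457, γ^t·E[r] = 0.275966, running G = 6.100595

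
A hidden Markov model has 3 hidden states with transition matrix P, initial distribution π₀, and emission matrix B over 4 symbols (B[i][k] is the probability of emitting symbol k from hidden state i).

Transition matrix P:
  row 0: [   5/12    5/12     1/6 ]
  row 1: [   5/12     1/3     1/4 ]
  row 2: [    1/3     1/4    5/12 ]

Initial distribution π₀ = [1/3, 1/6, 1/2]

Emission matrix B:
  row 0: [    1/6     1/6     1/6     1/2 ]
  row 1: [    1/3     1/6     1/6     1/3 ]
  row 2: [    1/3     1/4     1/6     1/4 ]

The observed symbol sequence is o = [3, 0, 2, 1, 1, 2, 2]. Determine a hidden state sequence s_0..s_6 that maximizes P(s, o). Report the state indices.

path = [2, 2, 2, 2, 2, 2, 2]

t=0: δ = [1.667e-01, 5.556e-02, 1.250e-01]  (obs o_0=3)
t=1: δ = [1.157e-02, 2.315e-02, 1.736e-02]  ψ = [0, 0, 2]  (obs o_1=0)
t=2: δ = [1.608e-03, 1.286e-03, 1.206e-03]  ψ = [1, 1, 2]  (obs o_2=2)
t=3: δ = [1.116e-04, 1.116e-04, 1.256e-04]  ψ = [0, 0, 2]  (obs o_3=1)
t=4: δ = [7.752e-06, 7.752e-06, 1.308e-05]  ψ = [0, 0, 2]  (obs o_4=1)
t=5: δ = [7.268e-07, 5.451e-07, 9.085e-07]  ψ = [2, 2, 2]  (obs o_5=2)
t=6: δ = [5.047e-08, 5.047e-08, 6.309e-08]  ψ = [0, 0, 2]  (obs o_6=2)
backtrack: best end state = 2; path = [2, 2, 2, 2, 2, 2, 2]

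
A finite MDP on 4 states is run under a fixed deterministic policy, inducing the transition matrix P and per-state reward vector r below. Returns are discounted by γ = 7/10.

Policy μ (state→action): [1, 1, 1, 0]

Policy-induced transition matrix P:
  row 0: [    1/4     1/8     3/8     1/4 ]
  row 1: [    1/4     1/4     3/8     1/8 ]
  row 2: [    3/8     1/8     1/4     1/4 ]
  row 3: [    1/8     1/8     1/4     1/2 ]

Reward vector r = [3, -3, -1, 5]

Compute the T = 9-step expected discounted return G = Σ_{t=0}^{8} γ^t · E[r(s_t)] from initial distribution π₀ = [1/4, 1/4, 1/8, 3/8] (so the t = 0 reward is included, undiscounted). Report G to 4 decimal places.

t=0: π = [0.2500, 0.2500, 0.1250, 0.3750], E[r] = 1.7500, γ^t·E[r] = 1.750000, running G = 1.750000
t=1: π = [0.2188, 0.1563, 0.3125, 0.3125], E[r] = 1.4375, γ^t·E[r] = 1.006250, running G = 2.756250
t=2: π = [0.2500, 0.1445, 0.2969, 0.3086], E[r] = 1.5625, γ^t·E[r] = 0.765625, running G = 3.521875
t=3: π = [0.2485, 0.1431, 0.2993, 0.3091], E[r] = 1.5625, γ^t·E[r] = 0.535938, running G = 4.057813
t=4: π = [0.2488, 0.1429, 0.2990, 0.3094], E[r] = 1.5657, γ^t·E[r] = 0.375918, running G = 4.433731
t=5: π = [0.2487, 0.1429, 0.2990, 0.3095], E[r] = 1.5660, γ^t·E[r] = 0.263194, running G = 4.696925
t=6: π = [0.2487, 0.1429, 0.2989, 0.3095], E[r] = 1.5661, γ^t·E[r] = 0.184251, running G = 4.881176
t=7: π = [0.2487, 0.1429, 0.2989, 0.3095], E[r] = 1.5661, γ^t·E[r] = 0.128977, running G = 5.010153
t=8: π = [0.2487, 0.1429, 0.2989, 0.3095], E[r] = 1.5661, γ^t·E[r] = 0.090285, running G = 5.100438

G = 5.1004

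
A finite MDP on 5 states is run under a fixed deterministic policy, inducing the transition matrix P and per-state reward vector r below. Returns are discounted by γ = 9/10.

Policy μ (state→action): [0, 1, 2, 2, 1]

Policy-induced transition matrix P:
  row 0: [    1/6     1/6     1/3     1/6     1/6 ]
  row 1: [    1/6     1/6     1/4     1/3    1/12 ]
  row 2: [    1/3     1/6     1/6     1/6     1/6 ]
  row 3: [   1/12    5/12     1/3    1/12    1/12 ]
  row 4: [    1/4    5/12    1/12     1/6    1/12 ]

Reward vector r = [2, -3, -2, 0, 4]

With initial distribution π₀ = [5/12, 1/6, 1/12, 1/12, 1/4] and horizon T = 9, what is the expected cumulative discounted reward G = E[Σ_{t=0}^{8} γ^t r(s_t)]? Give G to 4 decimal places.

G = -0.5622

t=0: π = [0.4167, 0.1667, 0.0833, 0.0833, 0.2500], E[r] = 1.1667, γ^t·E[r] = 1.166667, running G = 1.166667
t=1: π = [0.1944, 0.2500, 0.2431, 0.1875, 0.1250], E[r] = -0.3472, γ^t·E[r] = -0.312500, running G = 0.854167
t=2: π = [0.2020, 0.2448, 0.2407, 0.1927, 0.1198], E[r] = -0.3328, γ^t·E[r] = -0.269531, running G = 0.584635
t=3: π = [0.2007, 0.2448, 0.2429, 0.1914, 0.1202], E[r] = -0.3378, γ^t·E[r] = -0.246234, running G = 0.338401
t=4: π = [0.2012, 0.2446, 0.2424, 0.1915, 0.1203], E[r] = -0.3349, γ^t·E[r] = -0.219734, running G = 0.118667
t=5: π = [0.2011, 0.2446, 0.2425, 0.1915, 0.1203], E[r] = -0.3353, γ^t·E[r] = -0.198019, running G = -0.079351
t=6: π = [0.2011, 0.2446, 0.2425, 0.1915, 0.1203], E[r] = -0.3352, γ^t·E[r] = -0.178164, running G = -0.257515
t=7: π = [0.2011, 0.2446, 0.2425, 0.1915, 0.1203], E[r] = -0.3353, γ^t·E[r] = -0.160359, running G = -0.417875
t=8: π = [0.2011, 0.2446, 0.2425, 0.1915, 0.1203], E[r] = -0.3353, γ^t·E[r] = -0.144321, running G = -0.562195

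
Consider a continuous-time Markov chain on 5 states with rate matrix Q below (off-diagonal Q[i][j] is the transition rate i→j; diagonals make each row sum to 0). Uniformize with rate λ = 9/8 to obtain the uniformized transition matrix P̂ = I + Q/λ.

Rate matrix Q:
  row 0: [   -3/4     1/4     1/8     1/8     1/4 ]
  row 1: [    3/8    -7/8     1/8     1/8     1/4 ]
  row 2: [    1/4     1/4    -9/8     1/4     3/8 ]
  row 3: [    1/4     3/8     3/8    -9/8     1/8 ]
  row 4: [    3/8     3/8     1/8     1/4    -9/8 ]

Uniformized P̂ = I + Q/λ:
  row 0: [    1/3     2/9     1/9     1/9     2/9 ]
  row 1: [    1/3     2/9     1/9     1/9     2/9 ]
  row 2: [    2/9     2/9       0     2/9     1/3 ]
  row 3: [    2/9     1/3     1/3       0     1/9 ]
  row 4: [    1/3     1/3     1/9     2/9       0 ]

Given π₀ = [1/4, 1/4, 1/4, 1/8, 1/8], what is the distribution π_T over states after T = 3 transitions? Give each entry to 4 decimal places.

π = [0.3044, 0.2560, 0.1259, 0.1301, 0.1836]

t=0: π = [0.2500, 0.2500, 0.2500, 0.1250, 0.1250]
t=1: π = [0.2917, 0.2500, 0.1111, 0.1389, 0.2083]
t=2: π = [0.3056, 0.2608, 0.1296, 0.1312, 0.1728]
t=3: π = [0.3044, 0.2560, 0.1259, 0.1301, 0.1836]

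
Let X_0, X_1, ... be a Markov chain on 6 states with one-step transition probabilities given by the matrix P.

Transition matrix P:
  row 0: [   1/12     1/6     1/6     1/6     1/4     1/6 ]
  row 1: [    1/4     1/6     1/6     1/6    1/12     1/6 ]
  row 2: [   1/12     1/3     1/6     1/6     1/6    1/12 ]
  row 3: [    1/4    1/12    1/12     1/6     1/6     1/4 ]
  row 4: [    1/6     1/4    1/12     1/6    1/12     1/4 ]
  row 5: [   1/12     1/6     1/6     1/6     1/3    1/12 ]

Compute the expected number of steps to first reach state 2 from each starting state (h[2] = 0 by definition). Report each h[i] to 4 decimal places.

First-step conditioning: h[2] = 0; for i ≠ 2, h[i] = 1 + Σ_k P[i][k]·h[k].
  h[0] = 1 + 1/12·h[0] + 1/6·h[1] + 1/6·h[3] + 1/4·h[4] + 1/6·h[5]
  h[1] = 1 + 1/4·h[0] + 1/6·h[1] + 1/6·h[3] + 1/12·h[4] + 1/6·h[5]
  h[3] = 1 + 1/4·h[0] + 1/12·h[1] + 1/6·h[3] + 1/6·h[4] + 1/4·h[5]
  h[4] = 1 + 1/6·h[0] + 1/4·h[1] + 1/6·h[3] + 1/12·h[4] + 1/4·h[5]
  h[5] = 1 + 1/12·h[0] + 1/6·h[1] + 1/6·h[3] + 1/3·h[4] + 1/12·h[5]
Solving the 5×5 linear system over states ≠ 2 gives exactly h = [19782/2707, 19548/2707, 0, 21342/2707, 21186/2707, 19890/2707] (h[2] = 0 is the target).

h = [7.3077, 7.2213, 0.0000, 7.8840, 7.8264, 7.3476]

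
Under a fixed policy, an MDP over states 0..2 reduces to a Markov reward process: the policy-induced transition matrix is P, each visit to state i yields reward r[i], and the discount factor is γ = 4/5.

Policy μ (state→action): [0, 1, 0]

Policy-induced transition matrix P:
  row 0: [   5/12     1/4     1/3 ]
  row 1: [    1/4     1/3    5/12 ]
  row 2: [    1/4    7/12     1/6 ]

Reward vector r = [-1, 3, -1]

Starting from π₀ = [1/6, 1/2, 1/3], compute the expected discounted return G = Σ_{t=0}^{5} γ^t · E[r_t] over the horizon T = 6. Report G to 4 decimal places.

G = 2.5313

t=0: π = [0.1667, 0.5000, 0.3333], E[r] = 1.0000, γ^t·E[r] = 1.000000, running G = 1.000000
t=1: π = [0.2778, 0.4028, 0.3194], E[r] = 0.6111, γ^t·E[r] = 0.488889, running G = 1.488889
t=2: π = [0.2963, 0.3900, 0.3137], E[r] = 0.5602, γ^t·E[r] = 0.358519, running G = 1.847407
t=3: π = [0.2994, 0.3871, 0.3136], E[r] = 0.5482, γ^t·E[r] = 0.280691, running G = 2.128099
t=4: π = [0.2999, 0.3868, 0.3133], E[r] = 0.5471, γ^t·E[r] = 0.224092, running G = 2.352191
t=5: π = [0.3000, 0.3867, 0.3133], E[r] = 0.5467, γ^t·E[r] = 0.179141, running G = 2.531332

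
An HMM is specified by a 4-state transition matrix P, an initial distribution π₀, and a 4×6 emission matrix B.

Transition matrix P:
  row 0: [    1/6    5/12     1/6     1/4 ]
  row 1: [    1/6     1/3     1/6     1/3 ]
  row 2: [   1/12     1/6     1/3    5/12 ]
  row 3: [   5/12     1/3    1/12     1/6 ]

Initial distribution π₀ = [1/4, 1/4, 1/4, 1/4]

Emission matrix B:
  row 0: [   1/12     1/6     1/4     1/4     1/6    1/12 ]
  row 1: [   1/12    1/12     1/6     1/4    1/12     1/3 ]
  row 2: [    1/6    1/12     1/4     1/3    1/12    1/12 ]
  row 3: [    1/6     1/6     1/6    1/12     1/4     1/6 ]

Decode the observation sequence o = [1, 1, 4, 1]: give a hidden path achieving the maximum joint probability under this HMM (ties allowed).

path = [3, 0, 3, 0]

t=0: δ = [4.167e-02, 2.083e-02, 2.083e-02, 4.167e-02]  (obs o_0=1)
t=1: δ = [2.894e-03, 1.447e-03, 5.787e-04, 1.736e-03]  ψ = [3, 0, 0, 0]  (obs o_1=1)
t=2: δ = [1.206e-04, 1.005e-04, 4.019e-05, 1.808e-04]  ψ = [3, 0, 0, 0]  (obs o_2=4)
t=3: δ = [1.256e-05, 5.023e-06, 1.674e-06, 5.582e-06]  ψ = [3, 3, 0, 1]  (obs o_3=1)
backtrack: best end state = 0; path = [3, 0, 3, 0]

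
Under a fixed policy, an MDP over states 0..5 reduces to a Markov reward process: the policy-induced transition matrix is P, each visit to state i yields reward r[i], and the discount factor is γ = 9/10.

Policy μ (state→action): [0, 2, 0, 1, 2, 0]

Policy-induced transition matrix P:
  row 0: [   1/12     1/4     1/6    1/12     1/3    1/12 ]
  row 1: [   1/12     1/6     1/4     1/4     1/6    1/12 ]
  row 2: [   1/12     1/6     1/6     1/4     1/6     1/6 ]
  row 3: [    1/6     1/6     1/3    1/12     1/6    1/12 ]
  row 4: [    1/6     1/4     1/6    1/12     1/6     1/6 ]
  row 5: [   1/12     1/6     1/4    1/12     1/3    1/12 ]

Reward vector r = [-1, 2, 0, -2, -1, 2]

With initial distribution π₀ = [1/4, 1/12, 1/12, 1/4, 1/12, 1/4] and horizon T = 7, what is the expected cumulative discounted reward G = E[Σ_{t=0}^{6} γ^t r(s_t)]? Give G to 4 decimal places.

t=0: π = [0.2500, 0.0833, 0.0833, 0.2500, 0.0833, 0.2500], E[r] = -0.1667, γ^t·E[r] = -0.166667, running G = -0.166667
t=1: π = [0.1111, 0.1944, 0.2361, 0.1111, 0.2500, 0.0972], E[r] = 0.0000, γ^t·E[r] = 0.000000, running G = -0.166667
t=2: π = [0.1134, 0.1968, 0.2095, 0.1551, 0.2014, 0.1238], E[r] = 0.0162, γ^t·E[r] = 0.013125, running G = -0.153542
t=3: π = [0.1130, 0.1929, 0.2192, 0.1510, 0.2062, 0.1176], E[r] = -0.0004, γ^t·E[r] = -0.000281, running G = -0.153823
t=4: π = [0.1131, 0.1933, 0.2177, 0.1520, 0.2051, 0.1188], E[r] = 0.0019, γ^t·E[r] = 0.001223, running G = -0.152599
t=5: π = [0.1131, 0.1932, 0.2180, 0.1518, 0.2053, 0.1186], E[r] = 0.0014, γ^t·E[r] = 0.000846, running G = -0.151753
t=6: π = [0.1131, 0.1932, 0.2180, 0.1519, 0.2053, 0.1186], E[r] = 0.0015, γ^t·E[r] = 0.000807, running G = -0.150946

G = -0.1509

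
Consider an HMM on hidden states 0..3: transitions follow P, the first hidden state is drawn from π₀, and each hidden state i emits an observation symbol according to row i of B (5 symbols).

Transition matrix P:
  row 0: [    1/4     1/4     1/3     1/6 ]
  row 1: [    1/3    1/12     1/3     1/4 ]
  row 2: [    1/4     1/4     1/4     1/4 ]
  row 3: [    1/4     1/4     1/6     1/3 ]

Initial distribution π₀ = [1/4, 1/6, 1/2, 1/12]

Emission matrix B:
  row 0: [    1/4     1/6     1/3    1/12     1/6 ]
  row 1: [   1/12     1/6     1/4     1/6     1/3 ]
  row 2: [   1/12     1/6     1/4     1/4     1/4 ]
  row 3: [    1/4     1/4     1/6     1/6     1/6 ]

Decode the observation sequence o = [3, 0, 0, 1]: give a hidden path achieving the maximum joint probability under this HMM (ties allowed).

path = [2, 3, 3, 3]

t=0: δ = [2.083e-02, 2.778e-02, 1.250e-01, 1.389e-02]  (obs o_0=3)
t=1: δ = [7.812e-03, 2.604e-03, 2.604e-03, 7.812e-03]  ψ = [2, 2, 2, 2]  (obs o_1=0)
t=2: δ = [4.883e-04, 1.628e-04, 2.170e-04, 6.510e-04]  ψ = [0, 0, 0, 3]  (obs o_2=0)
t=3: δ = [2.713e-05, 2.713e-05, 2.713e-05, 5.425e-05]  ψ = [3, 3, 0, 3]  (obs o_3=1)
backtrack: best end state = 3; path = [2, 3, 3, 3]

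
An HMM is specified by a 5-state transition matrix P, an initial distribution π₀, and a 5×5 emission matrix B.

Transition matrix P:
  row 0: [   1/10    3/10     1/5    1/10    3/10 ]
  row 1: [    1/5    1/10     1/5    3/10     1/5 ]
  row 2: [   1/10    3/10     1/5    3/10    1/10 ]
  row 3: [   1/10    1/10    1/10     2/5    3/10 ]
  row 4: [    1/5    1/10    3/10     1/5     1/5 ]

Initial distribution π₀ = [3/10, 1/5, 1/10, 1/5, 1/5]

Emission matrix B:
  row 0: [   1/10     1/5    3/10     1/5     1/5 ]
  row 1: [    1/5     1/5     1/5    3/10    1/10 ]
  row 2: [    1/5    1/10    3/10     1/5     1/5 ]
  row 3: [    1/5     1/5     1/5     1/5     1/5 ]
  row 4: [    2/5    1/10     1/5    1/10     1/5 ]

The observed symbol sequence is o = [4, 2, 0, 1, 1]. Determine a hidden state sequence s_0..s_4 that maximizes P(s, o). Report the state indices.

path = [3, 3, 3, 3, 3]

t=0: δ = [6.000e-02, 2.000e-02, 2.000e-02, 4.000e-02, 4.000e-02]  (obs o_0=4)
t=1: δ = [2.400e-03, 3.600e-03, 3.600e-03, 3.200e-03, 3.600e-03]  ψ = [4, 0, 0, 3, 0]  (obs o_1=2)
t=2: δ = [7.200e-05, 2.160e-04, 2.160e-04, 2.560e-04, 3.840e-04]  ψ = [1, 2, 4, 3, 3]  (obs o_2=0)
t=3: δ = [1.536e-05, 1.296e-05, 1.152e-05, 2.048e-05, 7.680e-06]  ψ = [4, 2, 4, 3, 3]  (obs o_3=1)
t=4: δ = [5.184e-07, 9.216e-07, 3.072e-07, 1.638e-06, 6.144e-07]  ψ = [1, 0, 0, 3, 3]  (obs o_4=1)
backtrack: best end state = 3; path = [3, 3, 3, 3, 3]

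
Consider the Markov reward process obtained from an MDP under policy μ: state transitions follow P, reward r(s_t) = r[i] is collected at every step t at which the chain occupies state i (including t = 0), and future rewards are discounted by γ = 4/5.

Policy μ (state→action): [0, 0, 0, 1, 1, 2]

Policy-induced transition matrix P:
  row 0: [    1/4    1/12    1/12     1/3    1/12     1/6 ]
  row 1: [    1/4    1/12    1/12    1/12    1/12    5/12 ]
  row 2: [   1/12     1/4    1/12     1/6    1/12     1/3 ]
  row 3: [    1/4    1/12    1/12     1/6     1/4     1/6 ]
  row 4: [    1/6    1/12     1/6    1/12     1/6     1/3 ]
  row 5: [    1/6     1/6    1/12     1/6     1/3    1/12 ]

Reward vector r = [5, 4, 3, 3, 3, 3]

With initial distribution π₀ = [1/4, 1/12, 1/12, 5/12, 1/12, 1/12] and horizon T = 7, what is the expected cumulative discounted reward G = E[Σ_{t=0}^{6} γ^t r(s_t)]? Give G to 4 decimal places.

t=0: π = [0.2500, 0.0833, 0.0833, 0.4167, 0.0833, 0.0833], E[r] = 3.5833, γ^t·E[r] = 3.583333, running G = 3.583333
t=1: π = [0.2222, 0.1042, 0.0903, 0.1944, 0.1806, 0.2083], E[r] = 3.5486, γ^t·E[r] = 2.838889, running G = 6.422222
t=2: π = [0.2025, 0.1157, 0.0984, 0.1800, 0.1829, 0.2205], E[r] = 3.5208, γ^t·E[r] = 2.253333, running G = 8.675556
t=3: π = [0.2000, 0.1181, 0.0986, 0.1755, 0.1837, 0.2241], E[r] = 3.5181, γ^t·E[r] = 1.801259, running G = 10.476815
t=4: π = [0.1996, 0.1184, 0.0986, 0.1748, 0.1839, 0.2246], E[r] = 3.5176, γ^t·E[r] = 1.440815, running G = 11.917630
t=5: π = [0.1995, 0.1185, 0.0987, 0.1747, 0.1839, 0.2247], E[r] = 3.5175, γ^t·E[r] = 1.152623, running G = 13.070253
t=6: π = [0.1995, 0.1185, 0.0987, 0.1747, 0.1839, 0.2247], E[r] = 3.5175, γ^t·E[r] = 0.922095, running G = 13.992347

G = 13.9923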